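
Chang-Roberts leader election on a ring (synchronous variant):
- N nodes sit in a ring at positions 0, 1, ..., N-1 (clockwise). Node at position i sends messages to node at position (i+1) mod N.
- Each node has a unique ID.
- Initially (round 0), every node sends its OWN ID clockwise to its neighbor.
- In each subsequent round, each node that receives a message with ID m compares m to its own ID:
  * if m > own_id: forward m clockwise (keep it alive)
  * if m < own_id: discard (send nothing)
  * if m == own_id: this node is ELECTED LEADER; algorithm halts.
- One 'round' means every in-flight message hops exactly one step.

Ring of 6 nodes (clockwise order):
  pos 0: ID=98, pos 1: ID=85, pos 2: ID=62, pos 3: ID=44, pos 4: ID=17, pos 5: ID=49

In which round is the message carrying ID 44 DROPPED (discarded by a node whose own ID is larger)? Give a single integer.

Round 1: pos1(id85) recv 98: fwd; pos2(id62) recv 85: fwd; pos3(id44) recv 62: fwd; pos4(id17) recv 44: fwd; pos5(id49) recv 17: drop; pos0(id98) recv 49: drop
Round 2: pos2(id62) recv 98: fwd; pos3(id44) recv 85: fwd; pos4(id17) recv 62: fwd; pos5(id49) recv 44: drop
Round 3: pos3(id44) recv 98: fwd; pos4(id17) recv 85: fwd; pos5(id49) recv 62: fwd
Round 4: pos4(id17) recv 98: fwd; pos5(id49) recv 85: fwd; pos0(id98) recv 62: drop
Round 5: pos5(id49) recv 98: fwd; pos0(id98) recv 85: drop
Round 6: pos0(id98) recv 98: ELECTED
Message ID 44 originates at pos 3; dropped at pos 5 in round 2

Answer: 2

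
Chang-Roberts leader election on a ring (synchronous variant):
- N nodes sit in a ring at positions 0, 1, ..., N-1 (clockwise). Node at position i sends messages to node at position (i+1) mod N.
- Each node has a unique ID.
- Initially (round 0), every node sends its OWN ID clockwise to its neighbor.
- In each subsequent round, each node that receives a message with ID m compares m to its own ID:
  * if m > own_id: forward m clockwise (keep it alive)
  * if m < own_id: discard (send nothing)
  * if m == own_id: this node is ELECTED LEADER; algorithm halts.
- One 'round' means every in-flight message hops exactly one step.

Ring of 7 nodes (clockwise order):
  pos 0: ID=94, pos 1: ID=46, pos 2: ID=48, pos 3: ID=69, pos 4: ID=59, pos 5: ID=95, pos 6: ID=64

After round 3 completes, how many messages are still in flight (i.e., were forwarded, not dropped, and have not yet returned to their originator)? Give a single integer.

Answer: 2

Derivation:
Round 1: pos1(id46) recv 94: fwd; pos2(id48) recv 46: drop; pos3(id69) recv 48: drop; pos4(id59) recv 69: fwd; pos5(id95) recv 59: drop; pos6(id64) recv 95: fwd; pos0(id94) recv 64: drop
Round 2: pos2(id48) recv 94: fwd; pos5(id95) recv 69: drop; pos0(id94) recv 95: fwd
Round 3: pos3(id69) recv 94: fwd; pos1(id46) recv 95: fwd
After round 3: 2 messages still in flight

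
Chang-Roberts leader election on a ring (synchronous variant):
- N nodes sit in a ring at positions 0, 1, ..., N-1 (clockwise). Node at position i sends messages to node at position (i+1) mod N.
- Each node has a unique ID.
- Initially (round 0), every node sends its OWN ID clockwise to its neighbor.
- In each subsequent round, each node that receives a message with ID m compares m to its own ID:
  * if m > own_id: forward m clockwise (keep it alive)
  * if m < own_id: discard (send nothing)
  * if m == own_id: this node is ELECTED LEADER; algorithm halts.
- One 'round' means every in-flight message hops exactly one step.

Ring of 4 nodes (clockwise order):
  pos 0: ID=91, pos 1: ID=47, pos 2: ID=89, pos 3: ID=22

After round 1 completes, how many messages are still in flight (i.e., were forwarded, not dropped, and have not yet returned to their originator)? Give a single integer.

Round 1: pos1(id47) recv 91: fwd; pos2(id89) recv 47: drop; pos3(id22) recv 89: fwd; pos0(id91) recv 22: drop
After round 1: 2 messages still in flight

Answer: 2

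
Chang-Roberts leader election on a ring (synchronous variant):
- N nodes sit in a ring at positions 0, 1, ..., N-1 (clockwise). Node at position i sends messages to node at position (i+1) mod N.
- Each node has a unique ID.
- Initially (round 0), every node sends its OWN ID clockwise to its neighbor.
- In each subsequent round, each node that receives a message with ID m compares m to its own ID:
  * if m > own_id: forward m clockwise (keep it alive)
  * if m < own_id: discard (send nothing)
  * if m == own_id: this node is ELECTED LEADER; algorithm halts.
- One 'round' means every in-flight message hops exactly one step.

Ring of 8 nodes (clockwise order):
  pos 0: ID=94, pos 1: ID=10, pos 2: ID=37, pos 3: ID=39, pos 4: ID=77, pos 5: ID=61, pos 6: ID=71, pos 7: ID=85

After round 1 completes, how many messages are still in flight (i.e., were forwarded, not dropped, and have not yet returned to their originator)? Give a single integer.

Round 1: pos1(id10) recv 94: fwd; pos2(id37) recv 10: drop; pos3(id39) recv 37: drop; pos4(id77) recv 39: drop; pos5(id61) recv 77: fwd; pos6(id71) recv 61: drop; pos7(id85) recv 71: drop; pos0(id94) recv 85: drop
After round 1: 2 messages still in flight

Answer: 2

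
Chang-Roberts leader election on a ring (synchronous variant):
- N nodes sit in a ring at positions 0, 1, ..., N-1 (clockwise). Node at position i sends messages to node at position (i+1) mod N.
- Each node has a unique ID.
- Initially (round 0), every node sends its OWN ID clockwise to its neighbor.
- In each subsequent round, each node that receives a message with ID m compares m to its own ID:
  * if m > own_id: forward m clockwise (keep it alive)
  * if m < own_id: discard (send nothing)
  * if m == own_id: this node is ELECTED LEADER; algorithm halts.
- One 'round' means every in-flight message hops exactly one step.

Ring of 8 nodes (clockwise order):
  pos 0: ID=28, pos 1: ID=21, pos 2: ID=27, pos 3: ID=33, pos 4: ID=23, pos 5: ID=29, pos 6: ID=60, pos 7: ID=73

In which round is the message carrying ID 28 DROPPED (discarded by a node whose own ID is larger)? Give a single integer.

Round 1: pos1(id21) recv 28: fwd; pos2(id27) recv 21: drop; pos3(id33) recv 27: drop; pos4(id23) recv 33: fwd; pos5(id29) recv 23: drop; pos6(id60) recv 29: drop; pos7(id73) recv 60: drop; pos0(id28) recv 73: fwd
Round 2: pos2(id27) recv 28: fwd; pos5(id29) recv 33: fwd; pos1(id21) recv 73: fwd
Round 3: pos3(id33) recv 28: drop; pos6(id60) recv 33: drop; pos2(id27) recv 73: fwd
Round 4: pos3(id33) recv 73: fwd
Round 5: pos4(id23) recv 73: fwd
Round 6: pos5(id29) recv 73: fwd
Round 7: pos6(id60) recv 73: fwd
Round 8: pos7(id73) recv 73: ELECTED
Message ID 28 originates at pos 0; dropped at pos 3 in round 3

Answer: 3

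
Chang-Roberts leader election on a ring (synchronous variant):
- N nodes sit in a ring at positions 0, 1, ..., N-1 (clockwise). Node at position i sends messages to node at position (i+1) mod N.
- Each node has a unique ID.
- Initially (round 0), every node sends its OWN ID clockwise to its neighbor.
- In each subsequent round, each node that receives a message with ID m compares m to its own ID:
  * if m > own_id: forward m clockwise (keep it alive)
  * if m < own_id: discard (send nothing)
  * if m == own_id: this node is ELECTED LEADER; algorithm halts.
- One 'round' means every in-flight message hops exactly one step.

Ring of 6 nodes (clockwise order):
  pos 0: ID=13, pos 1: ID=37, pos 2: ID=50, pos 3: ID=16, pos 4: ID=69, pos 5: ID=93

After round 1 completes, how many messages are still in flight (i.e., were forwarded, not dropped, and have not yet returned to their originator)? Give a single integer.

Round 1: pos1(id37) recv 13: drop; pos2(id50) recv 37: drop; pos3(id16) recv 50: fwd; pos4(id69) recv 16: drop; pos5(id93) recv 69: drop; pos0(id13) recv 93: fwd
After round 1: 2 messages still in flight

Answer: 2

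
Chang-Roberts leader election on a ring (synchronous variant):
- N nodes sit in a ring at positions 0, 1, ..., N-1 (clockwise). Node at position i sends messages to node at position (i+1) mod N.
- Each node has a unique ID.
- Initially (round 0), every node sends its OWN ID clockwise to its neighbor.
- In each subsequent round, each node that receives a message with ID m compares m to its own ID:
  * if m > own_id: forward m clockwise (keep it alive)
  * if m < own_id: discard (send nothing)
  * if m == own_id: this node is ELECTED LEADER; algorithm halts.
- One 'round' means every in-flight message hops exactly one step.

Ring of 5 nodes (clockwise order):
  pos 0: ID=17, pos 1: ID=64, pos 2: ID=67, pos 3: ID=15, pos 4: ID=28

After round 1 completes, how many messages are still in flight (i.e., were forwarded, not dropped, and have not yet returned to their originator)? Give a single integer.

Answer: 2

Derivation:
Round 1: pos1(id64) recv 17: drop; pos2(id67) recv 64: drop; pos3(id15) recv 67: fwd; pos4(id28) recv 15: drop; pos0(id17) recv 28: fwd
After round 1: 2 messages still in flight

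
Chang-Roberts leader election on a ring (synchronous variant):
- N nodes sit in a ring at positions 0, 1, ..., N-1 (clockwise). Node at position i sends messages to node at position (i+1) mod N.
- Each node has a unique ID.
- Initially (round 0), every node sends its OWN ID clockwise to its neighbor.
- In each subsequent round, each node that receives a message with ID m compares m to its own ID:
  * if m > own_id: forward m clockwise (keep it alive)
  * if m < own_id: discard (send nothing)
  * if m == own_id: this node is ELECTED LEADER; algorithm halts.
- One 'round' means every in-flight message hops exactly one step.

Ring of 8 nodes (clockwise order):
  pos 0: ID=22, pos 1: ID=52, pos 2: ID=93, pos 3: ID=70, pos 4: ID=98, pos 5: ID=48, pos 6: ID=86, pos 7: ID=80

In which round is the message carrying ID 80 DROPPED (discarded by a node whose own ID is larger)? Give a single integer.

Answer: 3

Derivation:
Round 1: pos1(id52) recv 22: drop; pos2(id93) recv 52: drop; pos3(id70) recv 93: fwd; pos4(id98) recv 70: drop; pos5(id48) recv 98: fwd; pos6(id86) recv 48: drop; pos7(id80) recv 86: fwd; pos0(id22) recv 80: fwd
Round 2: pos4(id98) recv 93: drop; pos6(id86) recv 98: fwd; pos0(id22) recv 86: fwd; pos1(id52) recv 80: fwd
Round 3: pos7(id80) recv 98: fwd; pos1(id52) recv 86: fwd; pos2(id93) recv 80: drop
Round 4: pos0(id22) recv 98: fwd; pos2(id93) recv 86: drop
Round 5: pos1(id52) recv 98: fwd
Round 6: pos2(id93) recv 98: fwd
Round 7: pos3(id70) recv 98: fwd
Round 8: pos4(id98) recv 98: ELECTED
Message ID 80 originates at pos 7; dropped at pos 2 in round 3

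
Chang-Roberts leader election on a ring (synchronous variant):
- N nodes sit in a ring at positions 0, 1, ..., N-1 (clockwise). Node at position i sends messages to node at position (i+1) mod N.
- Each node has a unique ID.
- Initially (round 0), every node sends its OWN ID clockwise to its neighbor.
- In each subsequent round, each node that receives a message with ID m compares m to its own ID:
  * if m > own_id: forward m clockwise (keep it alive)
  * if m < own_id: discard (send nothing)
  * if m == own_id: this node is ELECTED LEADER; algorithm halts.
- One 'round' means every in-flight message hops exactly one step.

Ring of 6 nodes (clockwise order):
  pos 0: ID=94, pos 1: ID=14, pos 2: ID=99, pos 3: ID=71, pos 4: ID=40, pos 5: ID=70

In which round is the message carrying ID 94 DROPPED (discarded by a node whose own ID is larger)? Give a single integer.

Round 1: pos1(id14) recv 94: fwd; pos2(id99) recv 14: drop; pos3(id71) recv 99: fwd; pos4(id40) recv 71: fwd; pos5(id70) recv 40: drop; pos0(id94) recv 70: drop
Round 2: pos2(id99) recv 94: drop; pos4(id40) recv 99: fwd; pos5(id70) recv 71: fwd
Round 3: pos5(id70) recv 99: fwd; pos0(id94) recv 71: drop
Round 4: pos0(id94) recv 99: fwd
Round 5: pos1(id14) recv 99: fwd
Round 6: pos2(id99) recv 99: ELECTED
Message ID 94 originates at pos 0; dropped at pos 2 in round 2

Answer: 2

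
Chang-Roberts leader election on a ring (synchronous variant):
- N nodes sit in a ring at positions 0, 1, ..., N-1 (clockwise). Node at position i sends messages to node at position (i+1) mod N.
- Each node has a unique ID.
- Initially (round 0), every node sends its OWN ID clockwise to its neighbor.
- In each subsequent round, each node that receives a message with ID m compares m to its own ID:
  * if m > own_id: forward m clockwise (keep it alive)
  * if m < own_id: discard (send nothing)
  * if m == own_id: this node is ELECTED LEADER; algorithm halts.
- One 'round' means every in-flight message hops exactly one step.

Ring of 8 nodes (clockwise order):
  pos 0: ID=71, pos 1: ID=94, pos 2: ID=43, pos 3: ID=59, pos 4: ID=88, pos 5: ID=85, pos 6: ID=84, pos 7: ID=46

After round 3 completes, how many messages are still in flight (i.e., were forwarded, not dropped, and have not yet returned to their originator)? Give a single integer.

Round 1: pos1(id94) recv 71: drop; pos2(id43) recv 94: fwd; pos3(id59) recv 43: drop; pos4(id88) recv 59: drop; pos5(id85) recv 88: fwd; pos6(id84) recv 85: fwd; pos7(id46) recv 84: fwd; pos0(id71) recv 46: drop
Round 2: pos3(id59) recv 94: fwd; pos6(id84) recv 88: fwd; pos7(id46) recv 85: fwd; pos0(id71) recv 84: fwd
Round 3: pos4(id88) recv 94: fwd; pos7(id46) recv 88: fwd; pos0(id71) recv 85: fwd; pos1(id94) recv 84: drop
After round 3: 3 messages still in flight

Answer: 3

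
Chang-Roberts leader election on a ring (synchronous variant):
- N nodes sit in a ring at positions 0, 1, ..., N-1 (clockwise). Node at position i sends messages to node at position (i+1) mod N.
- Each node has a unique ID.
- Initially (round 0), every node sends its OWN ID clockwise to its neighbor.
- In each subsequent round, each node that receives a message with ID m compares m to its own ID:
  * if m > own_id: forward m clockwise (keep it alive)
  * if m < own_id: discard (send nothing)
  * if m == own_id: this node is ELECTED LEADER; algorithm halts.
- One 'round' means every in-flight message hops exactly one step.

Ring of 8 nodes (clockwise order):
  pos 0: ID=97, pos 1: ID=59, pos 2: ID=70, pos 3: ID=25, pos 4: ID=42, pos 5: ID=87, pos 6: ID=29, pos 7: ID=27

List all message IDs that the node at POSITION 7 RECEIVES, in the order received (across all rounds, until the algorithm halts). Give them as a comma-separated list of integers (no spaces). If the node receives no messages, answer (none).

Round 1: pos1(id59) recv 97: fwd; pos2(id70) recv 59: drop; pos3(id25) recv 70: fwd; pos4(id42) recv 25: drop; pos5(id87) recv 42: drop; pos6(id29) recv 87: fwd; pos7(id27) recv 29: fwd; pos0(id97) recv 27: drop
Round 2: pos2(id70) recv 97: fwd; pos4(id42) recv 70: fwd; pos7(id27) recv 87: fwd; pos0(id97) recv 29: drop
Round 3: pos3(id25) recv 97: fwd; pos5(id87) recv 70: drop; pos0(id97) recv 87: drop
Round 4: pos4(id42) recv 97: fwd
Round 5: pos5(id87) recv 97: fwd
Round 6: pos6(id29) recv 97: fwd
Round 7: pos7(id27) recv 97: fwd
Round 8: pos0(id97) recv 97: ELECTED

Answer: 29,87,97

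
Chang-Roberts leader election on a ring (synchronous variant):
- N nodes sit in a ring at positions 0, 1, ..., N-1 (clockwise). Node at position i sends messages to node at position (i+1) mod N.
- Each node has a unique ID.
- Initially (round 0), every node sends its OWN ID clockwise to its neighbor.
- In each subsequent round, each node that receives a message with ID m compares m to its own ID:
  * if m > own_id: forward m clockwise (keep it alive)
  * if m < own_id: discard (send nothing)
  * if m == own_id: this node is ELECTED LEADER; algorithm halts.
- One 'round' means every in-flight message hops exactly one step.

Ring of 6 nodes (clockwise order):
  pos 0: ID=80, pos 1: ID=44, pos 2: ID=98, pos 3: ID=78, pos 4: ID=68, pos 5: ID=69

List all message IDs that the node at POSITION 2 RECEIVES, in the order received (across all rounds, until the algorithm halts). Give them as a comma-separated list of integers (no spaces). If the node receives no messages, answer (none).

Round 1: pos1(id44) recv 80: fwd; pos2(id98) recv 44: drop; pos3(id78) recv 98: fwd; pos4(id68) recv 78: fwd; pos5(id69) recv 68: drop; pos0(id80) recv 69: drop
Round 2: pos2(id98) recv 80: drop; pos4(id68) recv 98: fwd; pos5(id69) recv 78: fwd
Round 3: pos5(id69) recv 98: fwd; pos0(id80) recv 78: drop
Round 4: pos0(id80) recv 98: fwd
Round 5: pos1(id44) recv 98: fwd
Round 6: pos2(id98) recv 98: ELECTED

Answer: 44,80,98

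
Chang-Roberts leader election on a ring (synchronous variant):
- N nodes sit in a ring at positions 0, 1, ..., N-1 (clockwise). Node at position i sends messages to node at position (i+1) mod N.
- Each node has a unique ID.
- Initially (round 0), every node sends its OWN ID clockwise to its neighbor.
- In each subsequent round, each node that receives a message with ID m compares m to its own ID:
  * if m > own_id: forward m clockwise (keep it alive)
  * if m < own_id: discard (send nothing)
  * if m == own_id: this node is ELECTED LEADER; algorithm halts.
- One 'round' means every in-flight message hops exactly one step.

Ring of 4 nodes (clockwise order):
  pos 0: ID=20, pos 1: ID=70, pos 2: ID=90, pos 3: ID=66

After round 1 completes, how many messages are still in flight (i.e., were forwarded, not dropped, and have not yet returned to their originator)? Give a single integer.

Answer: 2

Derivation:
Round 1: pos1(id70) recv 20: drop; pos2(id90) recv 70: drop; pos3(id66) recv 90: fwd; pos0(id20) recv 66: fwd
After round 1: 2 messages still in flight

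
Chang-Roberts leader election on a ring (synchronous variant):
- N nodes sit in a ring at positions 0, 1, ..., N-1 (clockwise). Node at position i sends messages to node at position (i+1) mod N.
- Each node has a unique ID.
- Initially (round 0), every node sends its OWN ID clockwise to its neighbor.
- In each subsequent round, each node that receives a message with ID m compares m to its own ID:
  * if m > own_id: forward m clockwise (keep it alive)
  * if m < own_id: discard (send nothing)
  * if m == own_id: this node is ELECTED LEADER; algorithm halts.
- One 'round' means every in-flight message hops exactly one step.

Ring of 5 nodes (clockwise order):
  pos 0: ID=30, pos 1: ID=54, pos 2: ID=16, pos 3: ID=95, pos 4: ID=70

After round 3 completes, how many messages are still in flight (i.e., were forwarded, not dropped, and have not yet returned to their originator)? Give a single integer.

Round 1: pos1(id54) recv 30: drop; pos2(id16) recv 54: fwd; pos3(id95) recv 16: drop; pos4(id70) recv 95: fwd; pos0(id30) recv 70: fwd
Round 2: pos3(id95) recv 54: drop; pos0(id30) recv 95: fwd; pos1(id54) recv 70: fwd
Round 3: pos1(id54) recv 95: fwd; pos2(id16) recv 70: fwd
After round 3: 2 messages still in flight

Answer: 2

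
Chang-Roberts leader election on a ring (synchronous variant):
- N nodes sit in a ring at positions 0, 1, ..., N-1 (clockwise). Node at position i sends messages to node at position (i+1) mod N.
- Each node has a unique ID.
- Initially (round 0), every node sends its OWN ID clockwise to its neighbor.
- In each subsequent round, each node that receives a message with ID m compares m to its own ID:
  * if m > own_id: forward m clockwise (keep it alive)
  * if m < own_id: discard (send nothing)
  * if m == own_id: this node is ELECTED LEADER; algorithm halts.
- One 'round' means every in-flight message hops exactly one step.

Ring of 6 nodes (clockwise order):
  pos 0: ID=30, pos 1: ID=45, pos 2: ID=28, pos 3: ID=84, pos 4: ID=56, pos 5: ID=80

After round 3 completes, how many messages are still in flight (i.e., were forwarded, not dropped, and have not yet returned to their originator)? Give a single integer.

Round 1: pos1(id45) recv 30: drop; pos2(id28) recv 45: fwd; pos3(id84) recv 28: drop; pos4(id56) recv 84: fwd; pos5(id80) recv 56: drop; pos0(id30) recv 80: fwd
Round 2: pos3(id84) recv 45: drop; pos5(id80) recv 84: fwd; pos1(id45) recv 80: fwd
Round 3: pos0(id30) recv 84: fwd; pos2(id28) recv 80: fwd
After round 3: 2 messages still in flight

Answer: 2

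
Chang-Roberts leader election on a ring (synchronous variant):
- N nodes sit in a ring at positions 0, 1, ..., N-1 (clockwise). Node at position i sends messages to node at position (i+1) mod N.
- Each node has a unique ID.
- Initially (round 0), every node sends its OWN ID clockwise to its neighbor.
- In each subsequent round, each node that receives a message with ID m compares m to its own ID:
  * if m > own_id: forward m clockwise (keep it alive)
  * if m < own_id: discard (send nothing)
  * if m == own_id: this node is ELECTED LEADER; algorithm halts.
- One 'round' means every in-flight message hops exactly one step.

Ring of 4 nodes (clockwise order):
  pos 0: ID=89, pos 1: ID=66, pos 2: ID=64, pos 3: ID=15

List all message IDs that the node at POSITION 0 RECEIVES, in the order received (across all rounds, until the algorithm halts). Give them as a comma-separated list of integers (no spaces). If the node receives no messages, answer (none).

Answer: 15,64,66,89

Derivation:
Round 1: pos1(id66) recv 89: fwd; pos2(id64) recv 66: fwd; pos3(id15) recv 64: fwd; pos0(id89) recv 15: drop
Round 2: pos2(id64) recv 89: fwd; pos3(id15) recv 66: fwd; pos0(id89) recv 64: drop
Round 3: pos3(id15) recv 89: fwd; pos0(id89) recv 66: drop
Round 4: pos0(id89) recv 89: ELECTED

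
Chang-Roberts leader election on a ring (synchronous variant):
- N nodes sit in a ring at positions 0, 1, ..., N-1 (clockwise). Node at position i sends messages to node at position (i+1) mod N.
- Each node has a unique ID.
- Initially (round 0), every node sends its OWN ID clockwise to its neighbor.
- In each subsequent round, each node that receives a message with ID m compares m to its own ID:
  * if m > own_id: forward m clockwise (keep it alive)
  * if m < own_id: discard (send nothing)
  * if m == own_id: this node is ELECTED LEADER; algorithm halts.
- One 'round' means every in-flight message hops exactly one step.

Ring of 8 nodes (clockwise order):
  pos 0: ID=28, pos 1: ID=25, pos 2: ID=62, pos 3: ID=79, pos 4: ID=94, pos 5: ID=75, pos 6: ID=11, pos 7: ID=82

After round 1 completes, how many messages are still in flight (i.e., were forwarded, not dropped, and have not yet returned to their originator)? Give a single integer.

Answer: 4

Derivation:
Round 1: pos1(id25) recv 28: fwd; pos2(id62) recv 25: drop; pos3(id79) recv 62: drop; pos4(id94) recv 79: drop; pos5(id75) recv 94: fwd; pos6(id11) recv 75: fwd; pos7(id82) recv 11: drop; pos0(id28) recv 82: fwd
After round 1: 4 messages still in flight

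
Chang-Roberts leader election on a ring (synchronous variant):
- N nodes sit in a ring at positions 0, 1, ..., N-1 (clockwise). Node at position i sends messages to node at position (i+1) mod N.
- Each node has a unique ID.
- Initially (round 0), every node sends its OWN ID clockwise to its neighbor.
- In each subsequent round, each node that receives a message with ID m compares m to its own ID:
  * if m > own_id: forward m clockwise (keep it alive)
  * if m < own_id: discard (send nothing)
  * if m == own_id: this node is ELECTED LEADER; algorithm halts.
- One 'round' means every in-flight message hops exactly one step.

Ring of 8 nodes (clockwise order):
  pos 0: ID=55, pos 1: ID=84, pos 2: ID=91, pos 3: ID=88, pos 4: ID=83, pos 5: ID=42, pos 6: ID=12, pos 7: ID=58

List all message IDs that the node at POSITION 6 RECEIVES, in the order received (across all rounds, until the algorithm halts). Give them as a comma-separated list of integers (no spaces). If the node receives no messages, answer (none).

Round 1: pos1(id84) recv 55: drop; pos2(id91) recv 84: drop; pos3(id88) recv 91: fwd; pos4(id83) recv 88: fwd; pos5(id42) recv 83: fwd; pos6(id12) recv 42: fwd; pos7(id58) recv 12: drop; pos0(id55) recv 58: fwd
Round 2: pos4(id83) recv 91: fwd; pos5(id42) recv 88: fwd; pos6(id12) recv 83: fwd; pos7(id58) recv 42: drop; pos1(id84) recv 58: drop
Round 3: pos5(id42) recv 91: fwd; pos6(id12) recv 88: fwd; pos7(id58) recv 83: fwd
Round 4: pos6(id12) recv 91: fwd; pos7(id58) recv 88: fwd; pos0(id55) recv 83: fwd
Round 5: pos7(id58) recv 91: fwd; pos0(id55) recv 88: fwd; pos1(id84) recv 83: drop
Round 6: pos0(id55) recv 91: fwd; pos1(id84) recv 88: fwd
Round 7: pos1(id84) recv 91: fwd; pos2(id91) recv 88: drop
Round 8: pos2(id91) recv 91: ELECTED

Answer: 42,83,88,91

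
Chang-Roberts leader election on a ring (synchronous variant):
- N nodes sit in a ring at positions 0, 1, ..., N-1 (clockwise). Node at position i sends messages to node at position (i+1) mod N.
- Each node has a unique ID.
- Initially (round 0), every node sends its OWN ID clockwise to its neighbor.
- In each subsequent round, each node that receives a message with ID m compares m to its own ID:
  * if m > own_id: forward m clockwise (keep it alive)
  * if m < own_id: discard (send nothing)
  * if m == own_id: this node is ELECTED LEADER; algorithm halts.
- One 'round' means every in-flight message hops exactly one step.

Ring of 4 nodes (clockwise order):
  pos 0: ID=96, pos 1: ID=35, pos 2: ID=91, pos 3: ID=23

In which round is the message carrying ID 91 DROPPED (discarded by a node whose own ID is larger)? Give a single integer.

Answer: 2

Derivation:
Round 1: pos1(id35) recv 96: fwd; pos2(id91) recv 35: drop; pos3(id23) recv 91: fwd; pos0(id96) recv 23: drop
Round 2: pos2(id91) recv 96: fwd; pos0(id96) recv 91: drop
Round 3: pos3(id23) recv 96: fwd
Round 4: pos0(id96) recv 96: ELECTED
Message ID 91 originates at pos 2; dropped at pos 0 in round 2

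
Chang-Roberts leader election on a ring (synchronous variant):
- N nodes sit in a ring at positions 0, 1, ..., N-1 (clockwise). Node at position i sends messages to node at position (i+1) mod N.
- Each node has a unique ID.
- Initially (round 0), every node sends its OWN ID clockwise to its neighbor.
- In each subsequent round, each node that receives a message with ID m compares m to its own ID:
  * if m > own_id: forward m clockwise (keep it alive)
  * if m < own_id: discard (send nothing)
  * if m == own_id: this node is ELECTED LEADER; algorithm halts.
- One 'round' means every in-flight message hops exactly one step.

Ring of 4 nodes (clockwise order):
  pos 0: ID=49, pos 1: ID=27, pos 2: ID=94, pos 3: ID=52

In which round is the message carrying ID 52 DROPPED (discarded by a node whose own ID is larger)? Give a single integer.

Answer: 3

Derivation:
Round 1: pos1(id27) recv 49: fwd; pos2(id94) recv 27: drop; pos3(id52) recv 94: fwd; pos0(id49) recv 52: fwd
Round 2: pos2(id94) recv 49: drop; pos0(id49) recv 94: fwd; pos1(id27) recv 52: fwd
Round 3: pos1(id27) recv 94: fwd; pos2(id94) recv 52: drop
Round 4: pos2(id94) recv 94: ELECTED
Message ID 52 originates at pos 3; dropped at pos 2 in round 3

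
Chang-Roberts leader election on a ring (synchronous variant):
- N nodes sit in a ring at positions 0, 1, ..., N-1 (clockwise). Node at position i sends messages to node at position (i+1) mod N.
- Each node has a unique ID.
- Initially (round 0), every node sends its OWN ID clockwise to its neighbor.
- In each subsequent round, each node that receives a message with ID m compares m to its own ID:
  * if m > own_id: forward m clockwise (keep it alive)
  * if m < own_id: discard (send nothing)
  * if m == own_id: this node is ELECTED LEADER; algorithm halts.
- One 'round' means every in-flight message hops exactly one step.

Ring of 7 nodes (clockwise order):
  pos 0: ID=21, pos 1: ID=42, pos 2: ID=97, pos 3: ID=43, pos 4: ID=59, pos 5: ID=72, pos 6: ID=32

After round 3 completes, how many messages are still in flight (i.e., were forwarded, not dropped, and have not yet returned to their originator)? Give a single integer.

Round 1: pos1(id42) recv 21: drop; pos2(id97) recv 42: drop; pos3(id43) recv 97: fwd; pos4(id59) recv 43: drop; pos5(id72) recv 59: drop; pos6(id32) recv 72: fwd; pos0(id21) recv 32: fwd
Round 2: pos4(id59) recv 97: fwd; pos0(id21) recv 72: fwd; pos1(id42) recv 32: drop
Round 3: pos5(id72) recv 97: fwd; pos1(id42) recv 72: fwd
After round 3: 2 messages still in flight

Answer: 2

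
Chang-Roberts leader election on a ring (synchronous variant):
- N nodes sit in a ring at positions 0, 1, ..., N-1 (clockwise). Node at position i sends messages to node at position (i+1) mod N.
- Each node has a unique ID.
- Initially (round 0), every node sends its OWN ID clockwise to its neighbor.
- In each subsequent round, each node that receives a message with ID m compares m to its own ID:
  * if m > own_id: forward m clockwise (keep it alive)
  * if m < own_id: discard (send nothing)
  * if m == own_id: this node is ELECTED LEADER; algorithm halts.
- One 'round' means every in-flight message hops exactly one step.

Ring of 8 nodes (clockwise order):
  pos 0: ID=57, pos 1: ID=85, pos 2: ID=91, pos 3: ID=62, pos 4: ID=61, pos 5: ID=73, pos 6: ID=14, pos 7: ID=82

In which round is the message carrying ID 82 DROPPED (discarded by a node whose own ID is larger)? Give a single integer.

Answer: 2

Derivation:
Round 1: pos1(id85) recv 57: drop; pos2(id91) recv 85: drop; pos3(id62) recv 91: fwd; pos4(id61) recv 62: fwd; pos5(id73) recv 61: drop; pos6(id14) recv 73: fwd; pos7(id82) recv 14: drop; pos0(id57) recv 82: fwd
Round 2: pos4(id61) recv 91: fwd; pos5(id73) recv 62: drop; pos7(id82) recv 73: drop; pos1(id85) recv 82: drop
Round 3: pos5(id73) recv 91: fwd
Round 4: pos6(id14) recv 91: fwd
Round 5: pos7(id82) recv 91: fwd
Round 6: pos0(id57) recv 91: fwd
Round 7: pos1(id85) recv 91: fwd
Round 8: pos2(id91) recv 91: ELECTED
Message ID 82 originates at pos 7; dropped at pos 1 in round 2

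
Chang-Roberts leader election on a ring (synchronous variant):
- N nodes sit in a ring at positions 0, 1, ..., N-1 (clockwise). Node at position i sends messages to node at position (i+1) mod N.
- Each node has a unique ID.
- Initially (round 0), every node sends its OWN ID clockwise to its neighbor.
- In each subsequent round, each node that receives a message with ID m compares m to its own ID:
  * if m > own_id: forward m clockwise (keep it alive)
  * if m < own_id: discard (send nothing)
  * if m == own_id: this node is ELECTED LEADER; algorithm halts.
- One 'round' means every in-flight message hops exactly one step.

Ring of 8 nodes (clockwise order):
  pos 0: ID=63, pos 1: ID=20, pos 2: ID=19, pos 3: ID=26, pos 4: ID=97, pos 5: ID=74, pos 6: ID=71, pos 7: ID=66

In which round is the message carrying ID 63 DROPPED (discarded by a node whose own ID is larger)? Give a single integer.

Answer: 4

Derivation:
Round 1: pos1(id20) recv 63: fwd; pos2(id19) recv 20: fwd; pos3(id26) recv 19: drop; pos4(id97) recv 26: drop; pos5(id74) recv 97: fwd; pos6(id71) recv 74: fwd; pos7(id66) recv 71: fwd; pos0(id63) recv 66: fwd
Round 2: pos2(id19) recv 63: fwd; pos3(id26) recv 20: drop; pos6(id71) recv 97: fwd; pos7(id66) recv 74: fwd; pos0(id63) recv 71: fwd; pos1(id20) recv 66: fwd
Round 3: pos3(id26) recv 63: fwd; pos7(id66) recv 97: fwd; pos0(id63) recv 74: fwd; pos1(id20) recv 71: fwd; pos2(id19) recv 66: fwd
Round 4: pos4(id97) recv 63: drop; pos0(id63) recv 97: fwd; pos1(id20) recv 74: fwd; pos2(id19) recv 71: fwd; pos3(id26) recv 66: fwd
Round 5: pos1(id20) recv 97: fwd; pos2(id19) recv 74: fwd; pos3(id26) recv 71: fwd; pos4(id97) recv 66: drop
Round 6: pos2(id19) recv 97: fwd; pos3(id26) recv 74: fwd; pos4(id97) recv 71: drop
Round 7: pos3(id26) recv 97: fwd; pos4(id97) recv 74: drop
Round 8: pos4(id97) recv 97: ELECTED
Message ID 63 originates at pos 0; dropped at pos 4 in round 4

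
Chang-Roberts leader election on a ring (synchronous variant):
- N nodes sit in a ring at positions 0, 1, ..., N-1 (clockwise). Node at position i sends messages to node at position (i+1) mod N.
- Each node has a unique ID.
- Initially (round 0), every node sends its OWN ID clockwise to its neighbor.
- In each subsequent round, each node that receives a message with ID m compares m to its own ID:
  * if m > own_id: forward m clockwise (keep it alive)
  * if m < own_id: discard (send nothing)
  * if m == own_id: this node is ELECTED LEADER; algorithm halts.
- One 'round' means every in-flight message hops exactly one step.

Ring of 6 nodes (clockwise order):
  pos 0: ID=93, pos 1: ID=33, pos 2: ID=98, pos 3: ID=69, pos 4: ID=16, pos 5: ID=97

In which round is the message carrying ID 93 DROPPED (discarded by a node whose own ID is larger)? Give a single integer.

Answer: 2

Derivation:
Round 1: pos1(id33) recv 93: fwd; pos2(id98) recv 33: drop; pos3(id69) recv 98: fwd; pos4(id16) recv 69: fwd; pos5(id97) recv 16: drop; pos0(id93) recv 97: fwd
Round 2: pos2(id98) recv 93: drop; pos4(id16) recv 98: fwd; pos5(id97) recv 69: drop; pos1(id33) recv 97: fwd
Round 3: pos5(id97) recv 98: fwd; pos2(id98) recv 97: drop
Round 4: pos0(id93) recv 98: fwd
Round 5: pos1(id33) recv 98: fwd
Round 6: pos2(id98) recv 98: ELECTED
Message ID 93 originates at pos 0; dropped at pos 2 in round 2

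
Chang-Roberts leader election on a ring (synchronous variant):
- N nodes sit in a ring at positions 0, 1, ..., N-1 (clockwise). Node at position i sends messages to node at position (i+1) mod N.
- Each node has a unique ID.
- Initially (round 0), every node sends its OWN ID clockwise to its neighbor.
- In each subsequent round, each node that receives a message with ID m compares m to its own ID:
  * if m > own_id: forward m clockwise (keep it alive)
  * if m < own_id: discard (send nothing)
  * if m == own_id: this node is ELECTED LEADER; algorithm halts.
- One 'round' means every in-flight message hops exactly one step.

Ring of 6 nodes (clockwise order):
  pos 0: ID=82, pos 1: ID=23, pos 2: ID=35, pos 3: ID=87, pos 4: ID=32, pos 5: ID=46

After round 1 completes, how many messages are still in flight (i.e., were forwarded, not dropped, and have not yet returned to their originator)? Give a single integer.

Answer: 2

Derivation:
Round 1: pos1(id23) recv 82: fwd; pos2(id35) recv 23: drop; pos3(id87) recv 35: drop; pos4(id32) recv 87: fwd; pos5(id46) recv 32: drop; pos0(id82) recv 46: drop
After round 1: 2 messages still in flight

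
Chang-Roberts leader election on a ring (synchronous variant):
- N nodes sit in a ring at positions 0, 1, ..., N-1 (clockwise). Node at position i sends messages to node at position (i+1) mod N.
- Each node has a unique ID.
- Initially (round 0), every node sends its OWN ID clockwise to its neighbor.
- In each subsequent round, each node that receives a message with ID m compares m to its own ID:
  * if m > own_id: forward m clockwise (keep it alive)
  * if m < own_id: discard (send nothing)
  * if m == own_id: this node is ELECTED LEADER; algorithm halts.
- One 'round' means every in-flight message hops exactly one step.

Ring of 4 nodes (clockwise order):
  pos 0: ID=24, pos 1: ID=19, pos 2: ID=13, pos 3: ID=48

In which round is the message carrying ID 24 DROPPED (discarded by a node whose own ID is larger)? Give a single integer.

Answer: 3

Derivation:
Round 1: pos1(id19) recv 24: fwd; pos2(id13) recv 19: fwd; pos3(id48) recv 13: drop; pos0(id24) recv 48: fwd
Round 2: pos2(id13) recv 24: fwd; pos3(id48) recv 19: drop; pos1(id19) recv 48: fwd
Round 3: pos3(id48) recv 24: drop; pos2(id13) recv 48: fwd
Round 4: pos3(id48) recv 48: ELECTED
Message ID 24 originates at pos 0; dropped at pos 3 in round 3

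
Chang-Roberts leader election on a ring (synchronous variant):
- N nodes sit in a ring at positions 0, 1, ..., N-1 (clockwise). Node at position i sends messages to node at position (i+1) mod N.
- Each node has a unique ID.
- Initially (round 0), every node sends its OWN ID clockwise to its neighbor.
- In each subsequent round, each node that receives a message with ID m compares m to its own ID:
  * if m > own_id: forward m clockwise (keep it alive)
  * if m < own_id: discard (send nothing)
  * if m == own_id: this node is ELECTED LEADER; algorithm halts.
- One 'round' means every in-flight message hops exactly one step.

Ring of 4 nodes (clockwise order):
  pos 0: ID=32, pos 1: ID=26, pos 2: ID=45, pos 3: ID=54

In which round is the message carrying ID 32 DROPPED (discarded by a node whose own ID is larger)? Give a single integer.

Answer: 2

Derivation:
Round 1: pos1(id26) recv 32: fwd; pos2(id45) recv 26: drop; pos3(id54) recv 45: drop; pos0(id32) recv 54: fwd
Round 2: pos2(id45) recv 32: drop; pos1(id26) recv 54: fwd
Round 3: pos2(id45) recv 54: fwd
Round 4: pos3(id54) recv 54: ELECTED
Message ID 32 originates at pos 0; dropped at pos 2 in round 2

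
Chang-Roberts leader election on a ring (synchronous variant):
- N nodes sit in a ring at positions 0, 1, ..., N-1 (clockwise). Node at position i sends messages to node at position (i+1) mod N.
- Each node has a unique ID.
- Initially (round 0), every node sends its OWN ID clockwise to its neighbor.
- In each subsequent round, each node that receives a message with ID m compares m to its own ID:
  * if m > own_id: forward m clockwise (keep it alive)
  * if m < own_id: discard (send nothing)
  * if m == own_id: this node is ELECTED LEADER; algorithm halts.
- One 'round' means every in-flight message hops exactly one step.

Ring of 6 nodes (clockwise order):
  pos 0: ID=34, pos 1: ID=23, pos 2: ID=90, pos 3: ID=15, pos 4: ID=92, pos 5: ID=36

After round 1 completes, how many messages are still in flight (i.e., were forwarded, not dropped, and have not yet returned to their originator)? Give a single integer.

Round 1: pos1(id23) recv 34: fwd; pos2(id90) recv 23: drop; pos3(id15) recv 90: fwd; pos4(id92) recv 15: drop; pos5(id36) recv 92: fwd; pos0(id34) recv 36: fwd
After round 1: 4 messages still in flight

Answer: 4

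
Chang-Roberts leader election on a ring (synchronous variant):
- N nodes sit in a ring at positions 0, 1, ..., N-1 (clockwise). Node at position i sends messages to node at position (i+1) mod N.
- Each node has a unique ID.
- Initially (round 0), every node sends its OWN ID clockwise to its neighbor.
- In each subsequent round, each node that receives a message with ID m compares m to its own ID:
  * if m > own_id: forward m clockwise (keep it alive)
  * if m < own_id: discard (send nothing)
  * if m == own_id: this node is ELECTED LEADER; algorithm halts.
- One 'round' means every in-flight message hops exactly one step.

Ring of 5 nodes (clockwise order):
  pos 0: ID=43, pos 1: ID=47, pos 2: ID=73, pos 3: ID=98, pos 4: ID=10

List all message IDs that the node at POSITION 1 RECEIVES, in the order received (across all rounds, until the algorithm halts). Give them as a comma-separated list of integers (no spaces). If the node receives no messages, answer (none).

Round 1: pos1(id47) recv 43: drop; pos2(id73) recv 47: drop; pos3(id98) recv 73: drop; pos4(id10) recv 98: fwd; pos0(id43) recv 10: drop
Round 2: pos0(id43) recv 98: fwd
Round 3: pos1(id47) recv 98: fwd
Round 4: pos2(id73) recv 98: fwd
Round 5: pos3(id98) recv 98: ELECTED

Answer: 43,98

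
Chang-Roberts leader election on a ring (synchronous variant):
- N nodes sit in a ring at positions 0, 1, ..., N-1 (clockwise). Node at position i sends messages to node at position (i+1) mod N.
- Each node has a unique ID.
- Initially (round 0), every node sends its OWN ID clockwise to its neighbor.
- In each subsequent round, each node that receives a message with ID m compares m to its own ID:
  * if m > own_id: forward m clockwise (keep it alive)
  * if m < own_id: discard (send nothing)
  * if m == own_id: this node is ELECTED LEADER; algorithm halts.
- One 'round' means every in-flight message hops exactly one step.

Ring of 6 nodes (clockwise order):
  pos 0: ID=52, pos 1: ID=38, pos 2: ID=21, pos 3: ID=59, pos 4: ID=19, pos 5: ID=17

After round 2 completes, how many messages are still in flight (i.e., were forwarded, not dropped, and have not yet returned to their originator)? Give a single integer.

Answer: 2

Derivation:
Round 1: pos1(id38) recv 52: fwd; pos2(id21) recv 38: fwd; pos3(id59) recv 21: drop; pos4(id19) recv 59: fwd; pos5(id17) recv 19: fwd; pos0(id52) recv 17: drop
Round 2: pos2(id21) recv 52: fwd; pos3(id59) recv 38: drop; pos5(id17) recv 59: fwd; pos0(id52) recv 19: drop
After round 2: 2 messages still in flight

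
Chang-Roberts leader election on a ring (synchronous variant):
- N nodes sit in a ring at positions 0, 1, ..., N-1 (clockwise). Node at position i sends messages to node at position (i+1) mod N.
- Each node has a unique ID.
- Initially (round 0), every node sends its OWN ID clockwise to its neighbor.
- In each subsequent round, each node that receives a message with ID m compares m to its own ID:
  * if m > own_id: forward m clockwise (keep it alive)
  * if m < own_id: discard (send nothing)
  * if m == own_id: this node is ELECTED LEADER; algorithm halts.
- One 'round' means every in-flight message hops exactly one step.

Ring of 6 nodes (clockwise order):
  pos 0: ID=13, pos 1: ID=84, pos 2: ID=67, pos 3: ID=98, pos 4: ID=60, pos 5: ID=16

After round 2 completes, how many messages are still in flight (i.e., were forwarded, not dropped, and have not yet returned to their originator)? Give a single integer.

Answer: 2

Derivation:
Round 1: pos1(id84) recv 13: drop; pos2(id67) recv 84: fwd; pos3(id98) recv 67: drop; pos4(id60) recv 98: fwd; pos5(id16) recv 60: fwd; pos0(id13) recv 16: fwd
Round 2: pos3(id98) recv 84: drop; pos5(id16) recv 98: fwd; pos0(id13) recv 60: fwd; pos1(id84) recv 16: drop
After round 2: 2 messages still in flight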